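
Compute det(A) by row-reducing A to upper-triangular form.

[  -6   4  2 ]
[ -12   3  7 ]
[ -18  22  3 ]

det(A) = 90

Forward elimination:
R2 <- R2 - (2)*R1:  [  0  -5   3 ]
R3 <- R3 - (3)*R1:  [  0  10  -3 ]
R3 <- R3 - (-2)*R2:  [ 0  0  3 ]
Upper-triangular form:
[ -6   4  2 ]
[  0  -5  3 ]
[  0   0  3 ]
det(A) = (-1)^0 * (-6) * (-5) * (3) = 90  (0 row swaps -> sign +1)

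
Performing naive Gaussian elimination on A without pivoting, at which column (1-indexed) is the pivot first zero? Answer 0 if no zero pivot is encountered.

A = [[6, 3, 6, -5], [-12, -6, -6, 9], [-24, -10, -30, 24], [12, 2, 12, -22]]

first zero-pivot column = 2

Naive forward elimination:
R2 <- R2 - (-2)*R1:  [  0   0   6  -1 ]
R3 <- R3 - (-4)*R1:  [  0   2  -6   4 ]
R4 <- R4 - (2)*R1:  [   0   -4    0  -12 ]
Matrix at this point:
[ 6   3   6   -5 ]
[ 0   0   6   -1 ]
[ 0   2  -6    4 ]
[ 0  -4   0  -12 ]
Pivot entry (2,2) is zero but row 3 has 2 in column 2 -> naive elimination stops; a row interchange (e.g. R2 <-> R3) would be required here.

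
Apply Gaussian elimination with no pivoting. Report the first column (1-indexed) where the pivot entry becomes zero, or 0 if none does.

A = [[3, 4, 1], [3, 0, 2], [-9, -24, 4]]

first zero-pivot column = 0

Naive forward elimination:
R2 <- R2 - (1)*R1:  [  0  -4   1 ]
R3 <- R3 - (-3)*R1:  [   0  -12    7 ]
R3 <- R3 - (3)*R2:  [ 0  0  4 ]
All pivots nonzero; naive elimination completes without hitting a zero pivot.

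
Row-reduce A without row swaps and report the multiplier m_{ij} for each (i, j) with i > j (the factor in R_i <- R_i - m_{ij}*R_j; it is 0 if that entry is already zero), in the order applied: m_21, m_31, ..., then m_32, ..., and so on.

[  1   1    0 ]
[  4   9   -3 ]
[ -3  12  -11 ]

Forward elimination:
R2 <- R2 - (4)*R1:  [  0   5  -3 ]
R3 <- R3 - (-3)*R1:  [   0   15  -11 ]
R3 <- R3 - (3)*R2:  [  0   0  -2 ]
Multipliers (in order of application): m_{21} = 4, m_{31} = -3, m_{32} = 3

multipliers: 4, -3, 3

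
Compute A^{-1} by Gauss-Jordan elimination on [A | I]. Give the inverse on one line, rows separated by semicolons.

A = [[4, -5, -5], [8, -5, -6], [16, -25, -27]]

Gauss-Jordan on [A | I]:
R1 <- (1/4)*R1:  [    1  -5/4  -5/4  |   1/4     0     0 ]
R2 <- R2 - (8)*R1:  [  0   5   4  |  -2   1   0 ]
R3 <- R3 - (16)*R1:  [  0  -5  -7  |  -4   0   1 ]
R2 <- (1/5)*R2:  [    0     1   4/5  |  -2/5   1/5     0 ]
R1 <- R1 - (-5/4)*R2:  [    1     0  -1/4  |  -1/4   1/4     0 ]
R3 <- R3 - (-5)*R2:  [  0   0  -3  |  -6   1   1 ]
R3 <- (1/-3)*R3:  [    0     0     1  |     2  -1/3  -1/3 ]
R1 <- R1 - (-1/4)*R3:  [     1      0      0  |    1/4    1/6  -1/12 ]
R2 <- R2 - (4/5)*R3:  [    0     1     0  |    -2  7/15  4/15 ]
Right block of [I | A^{-1}] is the inverse:
[ 1/4   1/6  -1/12 ]
[  -2  7/15   4/15 ]
[   2  -1/3   -1/3 ]

inverse = [1/4 1/6 -1/12; -2 7/15 4/15; 2 -1/3 -1/3]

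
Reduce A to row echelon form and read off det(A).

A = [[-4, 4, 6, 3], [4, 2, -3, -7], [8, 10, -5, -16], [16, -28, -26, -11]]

Forward elimination:
R2 <- R2 - (-1)*R1:  [  0   6   3  -4 ]
R3 <- R3 - (-2)*R1:  [   0   18    7  -10 ]
R4 <- R4 - (-4)*R1:  [   0  -12   -2    1 ]
R3 <- R3 - (3)*R2:  [  0   0  -2   2 ]
R4 <- R4 - (-2)*R2:  [  0   0   4  -7 ]
R4 <- R4 - (-2)*R3:  [  0   0   0  -3 ]
Upper-triangular form:
[ -4  4   6   3 ]
[  0  6   3  -4 ]
[  0  0  -2   2 ]
[  0  0   0  -3 ]
det(A) = (-1)^0 * (-4) * (6) * (-2) * (-3) = -144  (0 row swaps -> sign +1)

det(A) = -144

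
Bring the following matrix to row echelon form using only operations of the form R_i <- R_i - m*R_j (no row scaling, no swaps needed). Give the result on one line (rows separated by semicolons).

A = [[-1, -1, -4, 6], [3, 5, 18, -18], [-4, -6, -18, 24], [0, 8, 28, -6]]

REF = [-1 -1 -4 6; 0 2 6 0; 0 0 4 0; 0 0 0 -6]

Forward elimination:
R2 <- R2 - (-3)*R1:  [ 0  2  6  0 ]
R3 <- R3 - (4)*R1:  [  0  -2  -2   0 ]
R3 <- R3 - (-1)*R2:  [ 0  0  4  0 ]
R4 <- R4 - (4)*R2:  [  0   0   4  -6 ]
R4 <- R4 - (1)*R3:  [  0   0   0  -6 ]
Row echelon form:
[ -1  -1  -4   6 ]
[  0   2   6   0 ]
[  0   0   4   0 ]
[  0   0   0  -6 ]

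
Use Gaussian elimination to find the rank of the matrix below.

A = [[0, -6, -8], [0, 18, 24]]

rank(A) = 1

Row reduction:
R2 <- R2 - (-3)*R1:  [ 0  0  0 ]
Row echelon form:
[ 0  -6  -8 ]
[ 0   0   0 ]
Nonzero rows / pivot columns: 1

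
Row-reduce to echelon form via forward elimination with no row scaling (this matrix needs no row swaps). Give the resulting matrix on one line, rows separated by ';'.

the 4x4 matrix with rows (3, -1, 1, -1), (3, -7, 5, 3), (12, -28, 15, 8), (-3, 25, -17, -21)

Forward elimination:
R2 <- R2 - (1)*R1:  [  0  -6   4   4 ]
R3 <- R3 - (4)*R1:  [   0  -24   11   12 ]
R4 <- R4 - (-1)*R1:  [   0   24  -16  -22 ]
R3 <- R3 - (4)*R2:  [  0   0  -5  -4 ]
R4 <- R4 - (-4)*R2:  [  0   0   0  -6 ]
Row echelon form:
[ 3  -1   1  -1 ]
[ 0  -6   4   4 ]
[ 0   0  -5  -4 ]
[ 0   0   0  -6 ]

REF = [3 -1 1 -1; 0 -6 4 4; 0 0 -5 -4; 0 0 0 -6]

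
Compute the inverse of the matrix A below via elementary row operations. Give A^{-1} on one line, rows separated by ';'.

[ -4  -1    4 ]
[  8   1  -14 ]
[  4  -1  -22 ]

Gauss-Jordan on [A | I]:
R1 <- (1/-4)*R1:  [    1   1/4    -1  |  -1/4     0     0 ]
R2 <- R2 - (8)*R1:  [  0  -1  -6  |   2   1   0 ]
R3 <- R3 - (4)*R1:  [   0   -2  -18  |    1    0    1 ]
R2 <- (1/-1)*R2:  [  0   1   6  |  -2  -1   0 ]
R1 <- R1 - (1/4)*R2:  [    1     0  -5/2  |   1/4   1/4     0 ]
R3 <- R3 - (-2)*R2:  [  0   0  -6  |  -3  -2   1 ]
R3 <- (1/-6)*R3:  [    0     0     1  |   1/2   1/3  -1/6 ]
R1 <- R1 - (-5/2)*R3:  [     1      0      0  |    3/2  13/12  -5/12 ]
R2 <- R2 - (6)*R3:  [  0   1   0  |  -5  -3   1 ]
Right block of [I | A^{-1}] is the inverse:
[ 3/2  13/12  -5/12 ]
[  -5     -3      1 ]
[ 1/2    1/3   -1/6 ]

inverse = [3/2 13/12 -5/12; -5 -3 1; 1/2 1/3 -1/6]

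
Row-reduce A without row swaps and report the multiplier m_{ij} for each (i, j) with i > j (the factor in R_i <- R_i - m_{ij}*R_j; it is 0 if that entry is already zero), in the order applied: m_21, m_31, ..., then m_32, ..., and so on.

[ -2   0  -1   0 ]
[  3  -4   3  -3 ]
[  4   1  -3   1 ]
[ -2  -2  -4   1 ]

multipliers: -3/2, -2, 1, -1/4, 1/2, 30/37

Forward elimination:
R2 <- R2 - (-3/2)*R1:  [   0   -4  3/2   -3 ]
R3 <- R3 - (-2)*R1:  [  0   1  -5   1 ]
R4 <- R4 - (1)*R1:  [  0  -2  -3   1 ]
R3 <- R3 - (-1/4)*R2:  [     0      0  -37/8    1/4 ]
R4 <- R4 - (1/2)*R2:  [     0      0  -15/4    5/2 ]
R4 <- R4 - (30/37)*R3:  [     0      0      0  85/37 ]
Multipliers (in order of application): m_{21} = -3/2, m_{31} = -2, m_{41} = 1, m_{32} = -1/4, m_{42} = 1/2, m_{43} = 30/37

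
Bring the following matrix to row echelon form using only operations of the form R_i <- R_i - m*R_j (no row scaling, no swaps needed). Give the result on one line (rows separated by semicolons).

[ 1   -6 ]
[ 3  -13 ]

REF = [1 -6; 0 5]

Forward elimination:
R2 <- R2 - (3)*R1:  [ 0  5 ]
Row echelon form:
[ 1  -6 ]
[ 0   5 ]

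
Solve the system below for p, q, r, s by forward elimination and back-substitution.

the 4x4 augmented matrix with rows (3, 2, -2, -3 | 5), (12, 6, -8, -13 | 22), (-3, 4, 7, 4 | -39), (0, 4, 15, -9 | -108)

(5, -3, -4, 4)

Forward elimination on [A|b]:
R2 <- R2 - (4)*R1:  [  0  -2   0  -1   2 ]
R3 <- R3 - (-1)*R1:  [   0    6    5    1  -34 ]
R3 <- R3 - (-3)*R2:  [   0    0    5   -2  -28 ]
R4 <- R4 - (-2)*R2:  [    0     0    15   -11  -104 ]
R4 <- R4 - (3)*R3:  [   0    0    0   -5  -20 ]
Row echelon form:
[ 3   2  -2  -3  |    5 ]
[ 0  -2   0  -1  |    2 ]
[ 0   0   5  -2  |  -28 ]
[ 0   0   0  -5  |  -20 ]
Back-substitution:
s = (-20) / -5 = 4
r = (-28 - (-2)*(4)) / 5 = -4
q = (2 - (-1)*(4)) / -2 = -3
p = (5 - (2)*(-3) - (-2)*(-4) - (-3)*(4)) / 3 = 5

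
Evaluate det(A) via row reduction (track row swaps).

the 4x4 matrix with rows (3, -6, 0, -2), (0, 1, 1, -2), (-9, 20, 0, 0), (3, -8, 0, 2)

Forward elimination:
R3 <- R3 - (-3)*R1:  [  0   2   0  -6 ]
R4 <- R4 - (1)*R1:  [  0  -2   0   4 ]
R3 <- R3 - (2)*R2:  [  0   0  -2  -2 ]
R4 <- R4 - (-2)*R2:  [ 0  0  2  0 ]
R4 <- R4 - (-1)*R3:  [  0   0   0  -2 ]
Upper-triangular form:
[ 3  -6   0  -2 ]
[ 0   1   1  -2 ]
[ 0   0  -2  -2 ]
[ 0   0   0  -2 ]
det(A) = (-1)^0 * (3) * (1) * (-2) * (-2) = 12  (0 row swaps -> sign +1)

det(A) = 12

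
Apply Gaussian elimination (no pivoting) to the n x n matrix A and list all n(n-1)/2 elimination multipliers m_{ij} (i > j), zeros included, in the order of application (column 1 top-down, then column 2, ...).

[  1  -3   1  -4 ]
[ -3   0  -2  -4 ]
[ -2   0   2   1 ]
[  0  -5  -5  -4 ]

multipliers: -3, -2, 0, 2/3, 5/9, -5/3

Forward elimination:
R2 <- R2 - (-3)*R1:  [   0   -9    1  -16 ]
R3 <- R3 - (-2)*R1:  [  0  -6   4  -7 ]
R4: entry in column 1 is already 0 -> m_{41} = 0 (no row operation needed)
R3 <- R3 - (2/3)*R2:  [    0     0  10/3  11/3 ]
R4 <- R4 - (5/9)*R2:  [     0      0  -50/9   44/9 ]
R4 <- R4 - (-5/3)*R3:  [  0   0   0  11 ]
Multipliers (in order of application): m_{21} = -3, m_{31} = -2, m_{41} = 0, m_{32} = 2/3, m_{42} = 5/9, m_{43} = -5/3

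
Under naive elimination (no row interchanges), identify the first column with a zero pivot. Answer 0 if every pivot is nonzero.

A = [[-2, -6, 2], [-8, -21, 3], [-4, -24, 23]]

Naive forward elimination:
R2 <- R2 - (4)*R1:  [  0   3  -5 ]
R3 <- R3 - (2)*R1:  [   0  -12   19 ]
R3 <- R3 - (-4)*R2:  [  0   0  -1 ]
All pivots nonzero; naive elimination completes without hitting a zero pivot.

first zero-pivot column = 0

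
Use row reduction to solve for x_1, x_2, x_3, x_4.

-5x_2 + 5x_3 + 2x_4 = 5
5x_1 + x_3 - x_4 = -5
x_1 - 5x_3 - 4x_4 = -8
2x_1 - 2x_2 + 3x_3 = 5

Forward elimination on [A|b]:
R1 <-> R2   (pivot in column 1 was zero)
[ 5   0   1  -1  -5 ]
[ 0  -5   5   2   5 ]
[ 1   0  -5  -4  -8 ]
[ 2  -2   3   0   5 ]
R3 <- R3 - (1/5)*R1:  [     0      0  -26/5  -19/5     -7 ]
R4 <- R4 - (2/5)*R1:  [    0    -2  13/5   2/5     7 ]
R4 <- R4 - (2/5)*R2:  [    0     0   3/5  -2/5     5 ]
R4 <- R4 - (-3/26)*R3:  [        0         0         0  -109/130    109/26 ]
Row echelon form:
[ 5   0      1        -1  |      -5 ]
[ 0  -5      5         2  |       5 ]
[ 0   0  -26/5     -19/5  |      -7 ]
[ 0   0      0  -109/130  |  109/26 ]
Back-substitution:
x_4 = (109/26) / (-109/130) = -5
x_3 = (-7 - (-19/5)*(-5)) / (-26/5) = 5
x_2 = (5 - (5)*(5) - (2)*(-5)) / -5 = 2
x_1 = (-5 - (1)*(5) - (-1)*(-5)) / 5 = -3

(-3, 2, 5, -5)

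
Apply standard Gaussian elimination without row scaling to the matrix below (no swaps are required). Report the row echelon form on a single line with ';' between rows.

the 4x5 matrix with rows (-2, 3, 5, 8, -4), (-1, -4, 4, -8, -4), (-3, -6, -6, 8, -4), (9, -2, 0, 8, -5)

Forward elimination:
R2 <- R2 - (1/2)*R1:  [     0  -11/2    3/2    -12     -2 ]
R3 <- R3 - (3/2)*R1:  [     0  -21/2  -27/2     -4      2 ]
R4 <- R4 - (-9/2)*R1:  [    0  23/2  45/2    44   -23 ]
R3 <- R3 - (21/11)*R2:  [       0        0  -180/11   208/11    64/11 ]
R4 <- R4 - (-23/11)*R2:  [       0        0   282/11   208/11  -299/11 ]
R4 <- R4 - (-47/30)*R3:  [       0        0        0   728/15  -271/15 ]
Row echelon form:
[ -2      3        5       8       -4 ]
[  0  -11/2      3/2     -12       -2 ]
[  0      0  -180/11  208/11    64/11 ]
[  0      0        0  728/15  -271/15 ]

REF = [-2 3 5 8 -4; 0 -11/2 3/2 -12 -2; 0 0 -180/11 208/11 64/11; 0 0 0 728/15 -271/15]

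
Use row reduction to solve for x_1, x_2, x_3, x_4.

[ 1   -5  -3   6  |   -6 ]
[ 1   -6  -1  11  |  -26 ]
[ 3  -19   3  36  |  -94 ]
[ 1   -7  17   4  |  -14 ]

Forward elimination on [A|b]:
R2 <- R2 - (1)*R1:  [   0   -1    2    5  -20 ]
R3 <- R3 - (3)*R1:  [   0   -4   12   18  -76 ]
R4 <- R4 - (1)*R1:  [  0  -2  20  -2  -8 ]
R3 <- R3 - (4)*R2:  [  0   0   4  -2   4 ]
R4 <- R4 - (2)*R2:  [   0    0   16  -12   32 ]
R4 <- R4 - (4)*R3:  [  0   0   0  -4  16 ]
Row echelon form:
[ 1  -5  -3   6  |   -6 ]
[ 0  -1   2   5  |  -20 ]
[ 0   0   4  -2  |    4 ]
[ 0   0   0  -4  |   16 ]
Back-substitution:
x_4 = (16) / -4 = -4
x_3 = (4 - (-2)*(-4)) / 4 = -1
x_2 = (-20 - (2)*(-1) - (5)*(-4)) / -1 = -2
x_1 = (-6 - (-5)*(-2) - (-3)*(-1) - (6)*(-4)) / 1 = 5

(5, -2, -1, -4)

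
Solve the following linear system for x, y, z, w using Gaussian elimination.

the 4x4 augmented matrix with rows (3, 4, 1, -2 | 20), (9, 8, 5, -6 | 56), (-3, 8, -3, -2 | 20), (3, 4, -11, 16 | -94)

(0, 2, 2, -5)

Forward elimination on [A|b]:
R2 <- R2 - (3)*R1:  [  0  -4   2   0  -4 ]
R3 <- R3 - (-1)*R1:  [  0  12  -2  -4  40 ]
R4 <- R4 - (1)*R1:  [    0     0   -12    18  -114 ]
R3 <- R3 - (-3)*R2:  [  0   0   4  -4  28 ]
R4 <- R4 - (-3)*R3:  [   0    0    0    6  -30 ]
Row echelon form:
[ 3   4  1  -2  |   20 ]
[ 0  -4  2   0  |   -4 ]
[ 0   0  4  -4  |   28 ]
[ 0   0  0   6  |  -30 ]
Back-substitution:
w = (-30) / 6 = -5
z = (28 - (-4)*(-5)) / 4 = 2
y = (-4 - (2)*(2)) / -4 = 2
x = (20 - (4)*(2) - (1)*(2) - (-2)*(-5)) / 3 = 0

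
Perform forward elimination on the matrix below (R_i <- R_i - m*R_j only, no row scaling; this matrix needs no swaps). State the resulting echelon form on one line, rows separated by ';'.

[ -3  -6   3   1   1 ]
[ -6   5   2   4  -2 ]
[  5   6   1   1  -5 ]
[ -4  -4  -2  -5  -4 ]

Forward elimination:
R2 <- R2 - (2)*R1:  [  0  17  -4   2  -4 ]
R3 <- R3 - (-5/3)*R1:  [     0     -4      6    8/3  -10/3 ]
R4 <- R4 - (4/3)*R1:  [     0      4     -6  -19/3  -16/3 ]
R3 <- R3 - (-4/17)*R2:  [       0        0    86/17   160/51  -218/51 ]
R4 <- R4 - (4/17)*R2:  [       0        0   -86/17  -347/51  -224/51 ]
R4 <- R4 - (-1)*R3:  [     0      0      0  -11/3  -26/3 ]
Row echelon form:
[ -3  -6      3       1        1 ]
[  0  17     -4       2       -4 ]
[  0   0  86/17  160/51  -218/51 ]
[  0   0      0   -11/3    -26/3 ]

REF = [-3 -6 3 1 1; 0 17 -4 2 -4; 0 0 86/17 160/51 -218/51; 0 0 0 -11/3 -26/3]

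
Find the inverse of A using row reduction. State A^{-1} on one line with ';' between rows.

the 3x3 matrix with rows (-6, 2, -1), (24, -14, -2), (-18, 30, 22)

Gauss-Jordan on [A | I]:
R1 <- (1/-6)*R1:  [    1  -1/3   1/6  |  -1/6     0     0 ]
R2 <- R2 - (24)*R1:  [  0  -6  -6  |   4   1   0 ]
R3 <- R3 - (-18)*R1:  [  0  24  25  |  -3   0   1 ]
R2 <- (1/-6)*R2:  [    0     1     1  |  -2/3  -1/6     0 ]
R1 <- R1 - (-1/3)*R2:  [     1      0    1/2  |  -7/18  -1/18      0 ]
R3 <- R3 - (24)*R2:  [  0   0   1  |  13   4   1 ]
R1 <- R1 - (1/2)*R3:  [      1       0       0  |   -62/9  -37/18    -1/2 ]
R2 <- R2 - (1)*R3:  [     0      1      0  |  -41/3  -25/6     -1 ]
Right block of [I | A^{-1}] is the inverse:
[ -62/9  -37/18  -1/2 ]
[ -41/3   -25/6    -1 ]
[    13       4     1 ]

inverse = [-62/9 -37/18 -1/2; -41/3 -25/6 -1; 13 4 1]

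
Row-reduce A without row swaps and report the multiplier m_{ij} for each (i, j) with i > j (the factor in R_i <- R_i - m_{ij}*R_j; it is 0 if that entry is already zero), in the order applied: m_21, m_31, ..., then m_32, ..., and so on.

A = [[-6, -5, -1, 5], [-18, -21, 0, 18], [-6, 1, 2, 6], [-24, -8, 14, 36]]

multipliers: 3, 1, 4, -1, -2, 4

Forward elimination:
R2 <- R2 - (3)*R1:  [  0  -6   3   3 ]
R3 <- R3 - (1)*R1:  [ 0  6  3  1 ]
R4 <- R4 - (4)*R1:  [  0  12  18  16 ]
R3 <- R3 - (-1)*R2:  [ 0  0  6  4 ]
R4 <- R4 - (-2)*R2:  [  0   0  24  22 ]
R4 <- R4 - (4)*R3:  [ 0  0  0  6 ]
Multipliers (in order of application): m_{21} = 3, m_{31} = 1, m_{41} = 4, m_{32} = -1, m_{42} = -2, m_{43} = 4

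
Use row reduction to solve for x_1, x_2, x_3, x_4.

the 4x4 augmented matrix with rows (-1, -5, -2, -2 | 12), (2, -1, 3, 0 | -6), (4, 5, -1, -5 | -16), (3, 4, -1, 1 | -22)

(-5, -1, 1, -2)

Forward elimination on [A|b]:
R2 <- R2 - (-2)*R1:  [   0  -11   -1   -4   18 ]
R3 <- R3 - (-4)*R1:  [   0  -15   -9  -13   32 ]
R4 <- R4 - (-3)*R1:  [   0  -11   -7   -5   14 ]
R3 <- R3 - (15/11)*R2:  [      0       0  -84/11  -83/11   82/11 ]
R4 <- R4 - (1)*R2:  [  0   0  -6  -1  -4 ]
R4 <- R4 - (11/14)*R3:  [     0      0      0  69/14  -69/7 ]
Row echelon form:
[ -1   -5      -2      -2  |     12 ]
[  0  -11      -1      -4  |     18 ]
[  0    0  -84/11  -83/11  |  82/11 ]
[  0    0       0   69/14  |  -69/7 ]
Back-substitution:
x_4 = (-69/7) / (69/14) = -2
x_3 = (82/11 - (-83/11)*(-2)) / (-84/11) = 1
x_2 = (18 - (-1)*(1) - (-4)*(-2)) / -11 = -1
x_1 = (12 - (-5)*(-1) - (-2)*(1) - (-2)*(-2)) / -1 = -5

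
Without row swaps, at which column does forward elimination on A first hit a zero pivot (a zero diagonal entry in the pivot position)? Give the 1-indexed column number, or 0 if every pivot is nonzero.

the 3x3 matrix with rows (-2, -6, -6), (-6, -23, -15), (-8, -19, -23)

Naive forward elimination:
R2 <- R2 - (3)*R1:  [  0  -5   3 ]
R3 <- R3 - (4)*R1:  [ 0  5  1 ]
R3 <- R3 - (-1)*R2:  [ 0  0  4 ]
All pivots nonzero; naive elimination completes without hitting a zero pivot.

first zero-pivot column = 0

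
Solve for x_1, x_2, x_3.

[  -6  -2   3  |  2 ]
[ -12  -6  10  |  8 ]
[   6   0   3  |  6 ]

(0, 2, 2)

Forward elimination on [A|b]:
R2 <- R2 - (2)*R1:  [  0  -2   4   4 ]
R3 <- R3 - (-1)*R1:  [  0  -2   6   8 ]
R3 <- R3 - (1)*R2:  [ 0  0  2  4 ]
Row echelon form:
[ -6  -2  3  |  2 ]
[  0  -2  4  |  4 ]
[  0   0  2  |  4 ]
Back-substitution:
x_3 = (4) / 2 = 2
x_2 = (4 - (4)*(2)) / -2 = 2
x_1 = (2 - (-2)*(2) - (3)*(2)) / -6 = 0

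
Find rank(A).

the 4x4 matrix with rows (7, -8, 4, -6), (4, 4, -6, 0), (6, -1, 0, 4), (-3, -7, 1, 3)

rank(A) = 4

Row reduction:
R2 <- R2 - (4/7)*R1:  [     0   60/7  -58/7   24/7 ]
R3 <- R3 - (6/7)*R1:  [     0   41/7  -24/7   64/7 ]
R4 <- R4 - (-3/7)*R1:  [     0  -73/7   19/7    3/7 ]
R3 <- R3 - (41/60)*R2:  [     0      0  67/30   34/5 ]
R4 <- R4 - (-73/60)*R2:  [       0        0  -221/30     23/5 ]
R4 <- R4 - (-221/67)*R3:  [       0        0        0  1811/67 ]
Row echelon form:
[ 7    -8      4       -6 ]
[ 0  60/7  -58/7     24/7 ]
[ 0     0  67/30     34/5 ]
[ 0     0      0  1811/67 ]
Nonzero rows / pivot columns: 4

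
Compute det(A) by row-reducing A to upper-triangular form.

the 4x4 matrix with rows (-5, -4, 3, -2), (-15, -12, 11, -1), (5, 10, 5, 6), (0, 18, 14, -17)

Forward elimination:
R2 <- R2 - (3)*R1:  [ 0  0  2  5 ]
R3 <- R3 - (-1)*R1:  [ 0  6  8  4 ]
R2 <-> R3   (pivot in column 2 was zero)
[ -5  -4   3   -2 ]
[  0   6   8    4 ]
[  0   0   2    5 ]
[  0  18  14  -17 ]
R4 <- R4 - (3)*R2:  [   0    0  -10  -29 ]
R4 <- R4 - (-5)*R3:  [  0   0   0  -4 ]
Upper-triangular form:
[ -5  -4  3  -2 ]
[  0   6  8   4 ]
[  0   0  2   5 ]
[  0   0  0  -4 ]
det(A) = (-1)^1 * (-5) * (6) * (2) * (-4) = -240  (1 row swap -> sign -1)

det(A) = -240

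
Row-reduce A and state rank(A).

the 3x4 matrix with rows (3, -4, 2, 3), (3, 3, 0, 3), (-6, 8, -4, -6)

rank(A) = 2

Row reduction:
R2 <- R2 - (1)*R1:  [  0   7  -2   0 ]
R3 <- R3 - (-2)*R1:  [ 0  0  0  0 ]
Row echelon form:
[ 3  -4   2  3 ]
[ 0   7  -2  0 ]
[ 0   0   0  0 ]
Nonzero rows / pivot columns: 2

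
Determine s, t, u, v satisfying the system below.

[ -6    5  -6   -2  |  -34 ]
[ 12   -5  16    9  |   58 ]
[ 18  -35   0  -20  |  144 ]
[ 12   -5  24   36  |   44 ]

Forward elimination on [A|b]:
R2 <- R2 - (-2)*R1:  [   0    5    4    5  -10 ]
R3 <- R3 - (-3)*R1:  [   0  -20  -18  -26   42 ]
R4 <- R4 - (-2)*R1:  [   0    5   12   32  -24 ]
R3 <- R3 - (-4)*R2:  [  0   0  -2  -6   2 ]
R4 <- R4 - (1)*R2:  [   0    0    8   27  -14 ]
R4 <- R4 - (-4)*R3:  [  0   0   0   3  -6 ]
Row echelon form:
[ -6  5  -6  -2  |  -34 ]
[  0  5   4   5  |  -10 ]
[  0  0  -2  -6  |    2 ]
[  0  0   0   3  |   -6 ]
Back-substitution:
v = (-6) / 3 = -2
u = (2 - (-6)*(-2)) / -2 = 5
t = (-10 - (4)*(5) - (5)*(-2)) / 5 = -4
s = (-34 - (5)*(-4) - (-6)*(5) - (-2)*(-2)) / -6 = -2

(-2, -4, 5, -2)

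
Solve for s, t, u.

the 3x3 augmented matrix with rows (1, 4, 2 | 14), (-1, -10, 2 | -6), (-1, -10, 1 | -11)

(-4, 2, 5)

Forward elimination on [A|b]:
R2 <- R2 - (-1)*R1:  [  0  -6   4   8 ]
R3 <- R3 - (-1)*R1:  [  0  -6   3   3 ]
R3 <- R3 - (1)*R2:  [  0   0  -1  -5 ]
Row echelon form:
[ 1   4   2  |  14 ]
[ 0  -6   4  |   8 ]
[ 0   0  -1  |  -5 ]
Back-substitution:
u = (-5) / -1 = 5
t = (8 - (4)*(5)) / -6 = 2
s = (14 - (4)*(2) - (2)*(5)) / 1 = -4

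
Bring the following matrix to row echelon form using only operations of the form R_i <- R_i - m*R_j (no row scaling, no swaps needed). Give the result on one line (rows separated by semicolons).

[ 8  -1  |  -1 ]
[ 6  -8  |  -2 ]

REF = [8 -1 -1; 0 -29/4 -5/4]

Forward elimination:
R2 <- R2 - (3/4)*R1:  [     0  -29/4   -5/4 ]
Row echelon form:
[ 8     -1  |    -1 ]
[ 0  -29/4  |  -5/4 ]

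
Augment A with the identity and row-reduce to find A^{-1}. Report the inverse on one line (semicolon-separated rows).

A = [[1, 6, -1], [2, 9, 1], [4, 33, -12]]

inverse = [47 -13 -5; -28/3 8/3 1; -10 3 1]

Gauss-Jordan on [A | I]:
R2 <- R2 - (2)*R1:  [  0  -3   3  |  -2   1   0 ]
R3 <- R3 - (4)*R1:  [  0   9  -8  |  -4   0   1 ]
R2 <- (1/-3)*R2:  [    0     1    -1  |   2/3  -1/3     0 ]
R1 <- R1 - (6)*R2:  [  1   0   5  |  -3   2   0 ]
R3 <- R3 - (9)*R2:  [   0    0    1  |  -10    3    1 ]
R1 <- R1 - (5)*R3:  [   1    0    0  |   47  -13   -5 ]
R2 <- R2 - (-1)*R3:  [     0      1      0  |  -28/3    8/3      1 ]
Right block of [I | A^{-1}] is the inverse:
[    47  -13  -5 ]
[ -28/3  8/3   1 ]
[   -10    3   1 ]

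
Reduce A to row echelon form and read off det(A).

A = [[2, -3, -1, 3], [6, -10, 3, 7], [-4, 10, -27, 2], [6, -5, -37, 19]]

det(A) = 20

Forward elimination:
R2 <- R2 - (3)*R1:  [  0  -1   6  -2 ]
R3 <- R3 - (-2)*R1:  [   0    4  -29    8 ]
R4 <- R4 - (3)*R1:  [   0    4  -34   10 ]
R3 <- R3 - (-4)*R2:  [  0   0  -5   0 ]
R4 <- R4 - (-4)*R2:  [   0    0  -10    2 ]
R4 <- R4 - (2)*R3:  [ 0  0  0  2 ]
Upper-triangular form:
[ 2  -3  -1   3 ]
[ 0  -1   6  -2 ]
[ 0   0  -5   0 ]
[ 0   0   0   2 ]
det(A) = (-1)^0 * (2) * (-1) * (-5) * (2) = 20  (0 row swaps -> sign +1)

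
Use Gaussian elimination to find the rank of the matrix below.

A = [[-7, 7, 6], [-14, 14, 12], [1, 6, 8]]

rank(A) = 2

Row reduction:
R2 <- R2 - (2)*R1:  [ 0  0  0 ]
R3 <- R3 - (-1/7)*R1:  [    0     7  62/7 ]
R2 <-> R3   (pivot in column 2 was zero)
[ -7  7     6 ]
[  0  7  62/7 ]
[  0  0     0 ]
Row echelon form:
[ -7  7     6 ]
[  0  7  62/7 ]
[  0  0     0 ]
Nonzero rows / pivot columns: 2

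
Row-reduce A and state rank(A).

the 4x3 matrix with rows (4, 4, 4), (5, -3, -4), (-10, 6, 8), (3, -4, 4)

Row reduction:
R2 <- R2 - (5/4)*R1:  [  0  -8  -9 ]
R3 <- R3 - (-5/2)*R1:  [  0  16  18 ]
R4 <- R4 - (3/4)*R1:  [  0  -7   1 ]
R3 <- R3 - (-2)*R2:  [ 0  0  0 ]
R4 <- R4 - (7/8)*R2:  [    0     0  71/8 ]
R3 <-> R4   (pivot in column 3 was zero)
[ 4   4     4 ]
[ 0  -8    -9 ]
[ 0   0  71/8 ]
[ 0   0     0 ]
Row echelon form:
[ 4   4     4 ]
[ 0  -8    -9 ]
[ 0   0  71/8 ]
[ 0   0     0 ]
Nonzero rows / pivot columns: 3

rank(A) = 3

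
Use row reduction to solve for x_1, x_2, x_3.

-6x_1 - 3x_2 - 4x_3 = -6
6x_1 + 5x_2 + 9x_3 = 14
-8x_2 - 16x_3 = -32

Forward elimination on [A|b]:
R2 <- R2 - (-1)*R1:  [ 0  2  5  8 ]
R3 <- R3 - (-4)*R2:  [ 0  0  4  0 ]
Row echelon form:
[ -6  -3  -4  |  -6 ]
[  0   2   5  |   8 ]
[  0   0   4  |   0 ]
Back-substitution:
x_3 = (0) / 4 = 0
x_2 = (8 - (5)*(0)) / 2 = 4
x_1 = (-6 - (-3)*(4) - (-4)*(0)) / -6 = -1

(-1, 4, 0)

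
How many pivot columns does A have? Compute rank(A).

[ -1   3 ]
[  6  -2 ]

rank(A) = 2

Row reduction:
R2 <- R2 - (-6)*R1:  [  0  16 ]
Row echelon form:
[ -1   3 ]
[  0  16 ]
Nonzero rows / pivot columns: 2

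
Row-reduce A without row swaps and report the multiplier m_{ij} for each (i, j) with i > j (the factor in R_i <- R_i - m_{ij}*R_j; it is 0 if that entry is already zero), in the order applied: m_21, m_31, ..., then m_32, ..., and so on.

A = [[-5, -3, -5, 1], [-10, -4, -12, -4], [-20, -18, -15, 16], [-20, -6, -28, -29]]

multipliers: 2, 4, 4, -3, 3, 2

Forward elimination:
R2 <- R2 - (2)*R1:  [  0   2  -2  -6 ]
R3 <- R3 - (4)*R1:  [  0  -6   5  12 ]
R4 <- R4 - (4)*R1:  [   0    6   -8  -33 ]
R3 <- R3 - (-3)*R2:  [  0   0  -1  -6 ]
R4 <- R4 - (3)*R2:  [   0    0   -2  -15 ]
R4 <- R4 - (2)*R3:  [  0   0   0  -3 ]
Multipliers (in order of application): m_{21} = 2, m_{31} = 4, m_{41} = 4, m_{32} = -3, m_{42} = 3, m_{43} = 2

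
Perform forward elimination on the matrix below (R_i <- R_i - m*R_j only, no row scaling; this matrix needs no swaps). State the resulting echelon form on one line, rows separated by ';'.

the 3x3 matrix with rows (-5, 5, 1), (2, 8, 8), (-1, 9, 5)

Forward elimination:
R2 <- R2 - (-2/5)*R1:  [    0    10  42/5 ]
R3 <- R3 - (1/5)*R1:  [    0     8  24/5 ]
R3 <- R3 - (4/5)*R2:  [      0       0  -48/25 ]
Row echelon form:
[ -5   5       1 ]
[  0  10    42/5 ]
[  0   0  -48/25 ]

REF = [-5 5 1; 0 10 42/5; 0 0 -48/25]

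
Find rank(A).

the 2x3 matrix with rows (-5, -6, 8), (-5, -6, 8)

rank(A) = 1

Row reduction:
R2 <- R2 - (1)*R1:  [ 0  0  0 ]
Row echelon form:
[ -5  -6  8 ]
[  0   0  0 ]
Nonzero rows / pivot columns: 1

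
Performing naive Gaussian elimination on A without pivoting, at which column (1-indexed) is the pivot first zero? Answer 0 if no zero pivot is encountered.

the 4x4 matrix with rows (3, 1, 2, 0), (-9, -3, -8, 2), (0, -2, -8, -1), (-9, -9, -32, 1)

Naive forward elimination:
R2 <- R2 - (-3)*R1:  [  0   0  -2   2 ]
R4 <- R4 - (-3)*R1:  [   0   -6  -26    1 ]
Matrix at this point:
[ 3   1    2   0 ]
[ 0   0   -2   2 ]
[ 0  -2   -8  -1 ]
[ 0  -6  -26   1 ]
Pivot entry (2,2) is zero but row 3 has -2 in column 2 -> naive elimination stops; a row interchange (e.g. R2 <-> R3) would be required here.

first zero-pivot column = 2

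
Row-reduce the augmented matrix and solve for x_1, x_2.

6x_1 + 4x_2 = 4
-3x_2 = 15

Forward elimination on [A|b]:
Row echelon form:
[ 6   4  |   4 ]
[ 0  -3  |  15 ]
Back-substitution:
x_2 = (15) / -3 = -5
x_1 = (4 - (4)*(-5)) / 6 = 4

(4, -5)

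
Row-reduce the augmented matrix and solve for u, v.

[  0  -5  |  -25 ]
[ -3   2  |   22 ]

(-4, 5)

Forward elimination on [A|b]:
R1 <-> R2   (pivot in column 1 was zero)
[ -3   2   22 ]
[  0  -5  -25 ]
Row echelon form:
[ -3   2  |   22 ]
[  0  -5  |  -25 ]
Back-substitution:
v = (-25) / -5 = 5
u = (22 - (2)*(5)) / -3 = -4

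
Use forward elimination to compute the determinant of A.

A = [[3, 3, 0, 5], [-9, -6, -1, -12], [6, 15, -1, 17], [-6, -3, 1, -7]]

Forward elimination:
R2 <- R2 - (-3)*R1:  [  0   3  -1   3 ]
R3 <- R3 - (2)*R1:  [  0   9  -1   7 ]
R4 <- R4 - (-2)*R1:  [ 0  3  1  3 ]
R3 <- R3 - (3)*R2:  [  0   0   2  -2 ]
R4 <- R4 - (1)*R2:  [ 0  0  2  0 ]
R4 <- R4 - (1)*R3:  [ 0  0  0  2 ]
Upper-triangular form:
[ 3  3   0   5 ]
[ 0  3  -1   3 ]
[ 0  0   2  -2 ]
[ 0  0   0   2 ]
det(A) = (-1)^0 * (3) * (3) * (2) * (2) = 36  (0 row swaps -> sign +1)

det(A) = 36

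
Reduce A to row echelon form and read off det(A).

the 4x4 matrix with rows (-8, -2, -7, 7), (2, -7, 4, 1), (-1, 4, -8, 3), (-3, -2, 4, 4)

det(A) = -1703

Forward elimination:
R2 <- R2 - (-1/4)*R1:  [     0  -15/2    9/4   11/4 ]
R3 <- R3 - (1/8)*R1:  [     0   17/4  -57/8   17/8 ]
R4 <- R4 - (3/8)*R1:  [    0  -5/4  53/8  11/8 ]
R3 <- R3 - (-17/30)*R2:  [       0        0  -117/20   221/60 ]
R4 <- R4 - (1/6)*R2:  [     0      0   25/4  11/12 ]
R4 <- R4 - (-125/117)*R3:  [      0       0       0  131/27 ]
Upper-triangular form:
[ -8     -2       -7       7 ]
[  0  -15/2      9/4    11/4 ]
[  0      0  -117/20  221/60 ]
[  0      0        0  131/27 ]
det(A) = (-1)^0 * (-8) * (-15/2) * (-117/20) * (131/27) = -1703  (0 row swaps -> sign +1)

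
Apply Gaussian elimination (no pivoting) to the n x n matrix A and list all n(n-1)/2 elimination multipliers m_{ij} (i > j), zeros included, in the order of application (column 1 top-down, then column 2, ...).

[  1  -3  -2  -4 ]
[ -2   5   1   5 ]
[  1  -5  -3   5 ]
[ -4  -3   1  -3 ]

multipliers: -2, 1, -4, 2, 15, 38/5

Forward elimination:
R2 <- R2 - (-2)*R1:  [  0  -1  -3  -3 ]
R3 <- R3 - (1)*R1:  [  0  -2  -1   9 ]
R4 <- R4 - (-4)*R1:  [   0  -15   -7  -19 ]
R3 <- R3 - (2)*R2:  [  0   0   5  15 ]
R4 <- R4 - (15)*R2:  [  0   0  38  26 ]
R4 <- R4 - (38/5)*R3:  [   0    0    0  -88 ]
Multipliers (in order of application): m_{21} = -2, m_{31} = 1, m_{41} = -4, m_{32} = 2, m_{42} = 15, m_{43} = 38/5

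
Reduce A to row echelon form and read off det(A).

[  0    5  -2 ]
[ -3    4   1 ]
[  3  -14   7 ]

det(A) = 60

Forward elimination:
R1 <-> R2   (pivot in column 1 was zero)
[ -3    4   1 ]
[  0    5  -2 ]
[  3  -14   7 ]
R3 <- R3 - (-1)*R1:  [   0  -10    8 ]
R3 <- R3 - (-2)*R2:  [ 0  0  4 ]
Upper-triangular form:
[ -3  4   1 ]
[  0  5  -2 ]
[  0  0   4 ]
det(A) = (-1)^1 * (-3) * (5) * (4) = 60  (1 row swap -> sign -1)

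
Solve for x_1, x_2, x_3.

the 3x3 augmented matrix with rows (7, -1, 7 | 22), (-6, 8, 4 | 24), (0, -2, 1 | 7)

Forward elimination on [A|b]:
R2 <- R2 - (-6/7)*R1:  [     0   50/7     10  300/7 ]
R3 <- R3 - (-7/25)*R2:  [    0     0  19/5    19 ]
Row echelon form:
[ 7    -1     7  |     22 ]
[ 0  50/7    10  |  300/7 ]
[ 0     0  19/5  |     19 ]
Back-substitution:
x_3 = (19) / (19/5) = 5
x_2 = (300/7 - (10)*(5)) / (50/7) = -1
x_1 = (22 - (-1)*(-1) - (7)*(5)) / 7 = -2

(-2, -1, 5)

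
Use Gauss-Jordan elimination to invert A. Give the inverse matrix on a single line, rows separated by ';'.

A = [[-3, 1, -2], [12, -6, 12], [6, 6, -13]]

Gauss-Jordan on [A | I]:
R1 <- (1/-3)*R1:  [    1  -1/3   2/3  |  -1/3     0     0 ]
R2 <- R2 - (12)*R1:  [  0  -2   4  |   4   1   0 ]
R3 <- R3 - (6)*R1:  [   0    8  -17  |    2    0    1 ]
R2 <- (1/-2)*R2:  [    0     1    -2  |    -2  -1/2     0 ]
R1 <- R1 - (-1/3)*R2:  [    1     0     0  |    -1  -1/6     0 ]
R3 <- R3 - (8)*R2:  [  0   0  -1  |  18   4   1 ]
R3 <- (1/-1)*R3:  [   0    0    1  |  -18   -4   -1 ]
R2 <- R2 - (-2)*R3:  [     0      1      0  |    -38  -17/2     -2 ]
Right block of [I | A^{-1}] is the inverse:
[  -1   -1/6   0 ]
[ -38  -17/2  -2 ]
[ -18     -4  -1 ]

inverse = [-1 -1/6 0; -38 -17/2 -2; -18 -4 -1]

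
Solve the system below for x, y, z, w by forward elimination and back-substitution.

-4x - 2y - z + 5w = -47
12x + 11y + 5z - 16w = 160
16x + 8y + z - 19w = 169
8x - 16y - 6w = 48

Forward elimination on [A|b]:
R2 <- R2 - (-3)*R1:  [  0   5   2  -1  19 ]
R3 <- R3 - (-4)*R1:  [   0    0   -3    1  -19 ]
R4 <- R4 - (-2)*R1:  [   0  -20   -2    4  -46 ]
R4 <- R4 - (-4)*R2:  [  0   0   6   0  30 ]
R4 <- R4 - (-2)*R3:  [  0   0   0   2  -8 ]
Row echelon form:
[ -4  -2  -1   5  |  -47 ]
[  0   5   2  -1  |   19 ]
[  0   0  -3   1  |  -19 ]
[  0   0   0   2  |   -8 ]
Back-substitution:
w = (-8) / 2 = -4
z = (-19 - (1)*(-4)) / -3 = 5
y = (19 - (2)*(5) - (-1)*(-4)) / 5 = 1
x = (-47 - (-2)*(1) - (-1)*(5) - (5)*(-4)) / -4 = 5

(5, 1, 5, -4)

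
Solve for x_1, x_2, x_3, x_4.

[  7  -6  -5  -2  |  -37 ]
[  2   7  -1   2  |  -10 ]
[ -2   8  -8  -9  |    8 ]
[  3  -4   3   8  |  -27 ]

(-2, 1, 5, -4)

Forward elimination on [A|b]:
R2 <- R2 - (2/7)*R1:  [    0  61/7   3/7  18/7   4/7 ]
R3 <- R3 - (-2/7)*R1:  [     0   44/7  -66/7  -67/7  -18/7 ]
R4 <- R4 - (3/7)*R1:  [     0  -10/7   36/7   62/7  -78/7 ]
R3 <- R3 - (44/61)*R2:  [       0        0  -594/61  -697/61  -182/61 ]
R4 <- R4 - (-10/61)*R2:  [       0        0   318/61   566/61  -674/61 ]
R4 <- R4 - (-53/99)*R3:  [        0         0         0    313/99  -1252/99 ]
Row echelon form:
[ 7    -6       -5       -2  |       -37 ]
[ 0  61/7      3/7     18/7  |       4/7 ]
[ 0     0  -594/61  -697/61  |   -182/61 ]
[ 0     0        0   313/99  |  -1252/99 ]
Back-substitution:
x_4 = (-1252/99) / (313/99) = -4
x_3 = (-182/61 - (-697/61)*(-4)) / (-594/61) = 5
x_2 = (4/7 - (3/7)*(5) - (18/7)*(-4)) / (61/7) = 1
x_1 = (-37 - (-6)*(1) - (-5)*(5) - (-2)*(-4)) / 7 = -2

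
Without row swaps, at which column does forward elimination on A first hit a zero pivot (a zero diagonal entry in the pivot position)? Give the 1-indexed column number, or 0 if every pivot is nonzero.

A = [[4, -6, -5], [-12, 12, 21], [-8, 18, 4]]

Naive forward elimination:
R2 <- R2 - (-3)*R1:  [  0  -6   6 ]
R3 <- R3 - (-2)*R1:  [  0   6  -6 ]
R3 <- R3 - (-1)*R2:  [ 0  0  0 ]
Matrix at this point:
[ 4  -6  -5 ]
[ 0  -6   6 ]
[ 0   0   0 ]
Pivot entry (3,3) in the last row is zero and there are no rows below to swap with -> zero pivot in column 3 (A is singular).

first zero-pivot column = 3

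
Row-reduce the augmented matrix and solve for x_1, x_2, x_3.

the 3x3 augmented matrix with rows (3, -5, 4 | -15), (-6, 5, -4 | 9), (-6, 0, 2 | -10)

(2, 5, 1)

Forward elimination on [A|b]:
R2 <- R2 - (-2)*R1:  [   0   -5    4  -21 ]
R3 <- R3 - (-2)*R1:  [   0  -10   10  -40 ]
R3 <- R3 - (2)*R2:  [ 0  0  2  2 ]
Row echelon form:
[ 3  -5  4  |  -15 ]
[ 0  -5  4  |  -21 ]
[ 0   0  2  |    2 ]
Back-substitution:
x_3 = (2) / 2 = 1
x_2 = (-21 - (4)*(1)) / -5 = 5
x_1 = (-15 - (-5)*(5) - (4)*(1)) / 3 = 2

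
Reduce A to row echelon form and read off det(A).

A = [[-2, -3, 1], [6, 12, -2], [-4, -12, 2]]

Forward elimination:
R2 <- R2 - (-3)*R1:  [ 0  3  1 ]
R3 <- R3 - (2)*R1:  [  0  -6   0 ]
R3 <- R3 - (-2)*R2:  [ 0  0  2 ]
Upper-triangular form:
[ -2  -3  1 ]
[  0   3  1 ]
[  0   0  2 ]
det(A) = (-1)^0 * (-2) * (3) * (2) = -12  (0 row swaps -> sign +1)

det(A) = -12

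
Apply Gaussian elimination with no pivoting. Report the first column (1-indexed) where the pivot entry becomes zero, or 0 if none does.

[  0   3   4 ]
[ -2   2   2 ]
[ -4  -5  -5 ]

Naive forward elimination:
Pivot entry (1,1) is zero but row 2 has -2 in column 1 -> naive elimination stops; a row interchange (e.g. R1 <-> R2) would be required here.

first zero-pivot column = 1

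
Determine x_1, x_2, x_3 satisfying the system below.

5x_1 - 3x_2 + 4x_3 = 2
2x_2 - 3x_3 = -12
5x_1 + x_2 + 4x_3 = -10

(-3, -3, 2)

Forward elimination on [A|b]:
R3 <- R3 - (1)*R1:  [   0    4    0  -12 ]
R3 <- R3 - (2)*R2:  [  0   0   6  12 ]
Row echelon form:
[ 5  -3   4  |    2 ]
[ 0   2  -3  |  -12 ]
[ 0   0   6  |   12 ]
Back-substitution:
x_3 = (12) / 6 = 2
x_2 = (-12 - (-3)*(2)) / 2 = -3
x_1 = (2 - (-3)*(-3) - (4)*(2)) / 5 = -3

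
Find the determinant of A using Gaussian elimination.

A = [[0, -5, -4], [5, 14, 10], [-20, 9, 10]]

Forward elimination:
R1 <-> R2   (pivot in column 1 was zero)
[   5  14  10 ]
[   0  -5  -4 ]
[ -20   9  10 ]
R3 <- R3 - (-4)*R1:  [  0  65  50 ]
R3 <- R3 - (-13)*R2:  [  0   0  -2 ]
Upper-triangular form:
[ 5  14  10 ]
[ 0  -5  -4 ]
[ 0   0  -2 ]
det(A) = (-1)^1 * (5) * (-5) * (-2) = -50  (1 row swap -> sign -1)

det(A) = -50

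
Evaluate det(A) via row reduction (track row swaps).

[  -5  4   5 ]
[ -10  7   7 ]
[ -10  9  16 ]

Forward elimination:
R2 <- R2 - (2)*R1:  [  0  -1  -3 ]
R3 <- R3 - (2)*R1:  [ 0  1  6 ]
R3 <- R3 - (-1)*R2:  [ 0  0  3 ]
Upper-triangular form:
[ -5   4   5 ]
[  0  -1  -3 ]
[  0   0   3 ]
det(A) = (-1)^0 * (-5) * (-1) * (3) = 15  (0 row swaps -> sign +1)

det(A) = 15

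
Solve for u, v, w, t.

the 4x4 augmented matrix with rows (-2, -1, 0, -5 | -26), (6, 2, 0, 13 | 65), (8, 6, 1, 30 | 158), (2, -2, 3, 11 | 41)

Forward elimination on [A|b]:
R2 <- R2 - (-3)*R1:  [   0   -1    0   -2  -13 ]
R3 <- R3 - (-4)*R1:  [  0   2   1  10  54 ]
R4 <- R4 - (-1)*R1:  [  0  -3   3   6  15 ]
R3 <- R3 - (-2)*R2:  [  0   0   1   6  28 ]
R4 <- R4 - (3)*R2:  [  0   0   3  12  54 ]
R4 <- R4 - (3)*R3:  [   0    0    0   -6  -30 ]
Row echelon form:
[ -2  -1  0  -5  |  -26 ]
[  0  -1  0  -2  |  -13 ]
[  0   0  1   6  |   28 ]
[  0   0  0  -6  |  -30 ]
Back-substitution:
t = (-30) / -6 = 5
w = (28 - (6)*(5)) / 1 = -2
v = (-13 - (-2)*(5)) / -1 = 3
u = (-26 - (-1)*(3) - (-5)*(5)) / -2 = -1

(-1, 3, -2, 5)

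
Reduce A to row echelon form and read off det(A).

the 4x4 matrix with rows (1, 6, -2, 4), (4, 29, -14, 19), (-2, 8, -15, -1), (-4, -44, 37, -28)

Forward elimination:
R2 <- R2 - (4)*R1:  [  0   5  -6   3 ]
R3 <- R3 - (-2)*R1:  [   0   20  -19    7 ]
R4 <- R4 - (-4)*R1:  [   0  -20   29  -12 ]
R3 <- R3 - (4)*R2:  [  0   0   5  -5 ]
R4 <- R4 - (-4)*R2:  [ 0  0  5  0 ]
R4 <- R4 - (1)*R3:  [ 0  0  0  5 ]
Upper-triangular form:
[ 1  6  -2   4 ]
[ 0  5  -6   3 ]
[ 0  0   5  -5 ]
[ 0  0   0   5 ]
det(A) = (-1)^0 * (1) * (5) * (5) * (5) = 125  (0 row swaps -> sign +1)

det(A) = 125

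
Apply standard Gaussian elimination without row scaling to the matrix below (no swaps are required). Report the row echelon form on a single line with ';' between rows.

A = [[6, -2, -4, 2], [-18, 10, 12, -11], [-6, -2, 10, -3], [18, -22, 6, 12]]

Forward elimination:
R2 <- R2 - (-3)*R1:  [  0   4   0  -5 ]
R3 <- R3 - (-1)*R1:  [  0  -4   6  -1 ]
R4 <- R4 - (3)*R1:  [   0  -16   18    6 ]
R3 <- R3 - (-1)*R2:  [  0   0   6  -6 ]
R4 <- R4 - (-4)*R2:  [   0    0   18  -14 ]
R4 <- R4 - (3)*R3:  [ 0  0  0  4 ]
Row echelon form:
[ 6  -2  -4   2 ]
[ 0   4   0  -5 ]
[ 0   0   6  -6 ]
[ 0   0   0   4 ]

REF = [6 -2 -4 2; 0 4 0 -5; 0 0 6 -6; 0 0 0 4]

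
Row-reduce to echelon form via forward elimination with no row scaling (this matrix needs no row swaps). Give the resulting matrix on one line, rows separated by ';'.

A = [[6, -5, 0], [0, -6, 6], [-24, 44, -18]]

REF = [6 -5 0; 0 -6 6; 0 0 6]

Forward elimination:
R3 <- R3 - (-4)*R1:  [   0   24  -18 ]
R3 <- R3 - (-4)*R2:  [ 0  0  6 ]
Row echelon form:
[ 6  -5  0 ]
[ 0  -6  6 ]
[ 0   0  6 ]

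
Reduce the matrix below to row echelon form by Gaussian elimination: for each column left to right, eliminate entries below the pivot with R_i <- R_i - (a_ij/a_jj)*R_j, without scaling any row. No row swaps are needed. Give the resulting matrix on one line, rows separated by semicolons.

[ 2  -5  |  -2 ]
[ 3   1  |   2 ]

REF = [2 -5 -2; 0 17/2 5]

Forward elimination:
R2 <- R2 - (3/2)*R1:  [    0  17/2     5 ]
Row echelon form:
[ 2    -5  |  -2 ]
[ 0  17/2  |   5 ]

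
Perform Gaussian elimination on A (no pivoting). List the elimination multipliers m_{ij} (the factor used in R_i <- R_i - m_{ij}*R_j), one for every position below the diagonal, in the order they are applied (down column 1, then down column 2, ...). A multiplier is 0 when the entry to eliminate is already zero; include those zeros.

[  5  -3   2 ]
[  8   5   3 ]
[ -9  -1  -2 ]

multipliers: 8/5, -9/5, -32/49

Forward elimination:
R2 <- R2 - (8/5)*R1:  [    0  49/5  -1/5 ]
R3 <- R3 - (-9/5)*R1:  [     0  -32/5    8/5 ]
R3 <- R3 - (-32/49)*R2:  [     0      0  72/49 ]
Multipliers (in order of application): m_{21} = 8/5, m_{31} = -9/5, m_{32} = -32/49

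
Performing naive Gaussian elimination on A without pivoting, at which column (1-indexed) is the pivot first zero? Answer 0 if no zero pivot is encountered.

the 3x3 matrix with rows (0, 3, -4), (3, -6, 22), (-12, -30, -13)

Naive forward elimination:
Pivot entry (1,1) is zero but row 2 has 3 in column 1 -> naive elimination stops; a row interchange (e.g. R1 <-> R2) would be required here.

first zero-pivot column = 1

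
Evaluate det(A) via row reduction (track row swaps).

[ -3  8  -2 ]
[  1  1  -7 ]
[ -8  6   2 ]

Forward elimination:
R2 <- R2 - (-1/3)*R1:  [     0   11/3  -23/3 ]
R3 <- R3 - (8/3)*R1:  [     0  -46/3   22/3 ]
R3 <- R3 - (-46/11)*R2:  [       0        0  -272/11 ]
Upper-triangular form:
[ -3     8       -2 ]
[  0  11/3    -23/3 ]
[  0     0  -272/11 ]
det(A) = (-1)^0 * (-3) * (11/3) * (-272/11) = 272  (0 row swaps -> sign +1)

det(A) = 272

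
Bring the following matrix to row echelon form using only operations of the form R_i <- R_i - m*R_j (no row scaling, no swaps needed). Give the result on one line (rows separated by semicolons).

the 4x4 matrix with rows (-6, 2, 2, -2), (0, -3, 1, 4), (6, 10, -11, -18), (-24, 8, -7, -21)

REF = [-6 2 2 -2; 0 -3 1 4; 0 0 -5 -4; 0 0 0 -1]

Forward elimination:
R3 <- R3 - (-1)*R1:  [   0   12   -9  -20 ]
R4 <- R4 - (4)*R1:  [   0    0  -15  -13 ]
R3 <- R3 - (-4)*R2:  [  0   0  -5  -4 ]
R4 <- R4 - (3)*R3:  [  0   0   0  -1 ]
Row echelon form:
[ -6   2   2  -2 ]
[  0  -3   1   4 ]
[  0   0  -5  -4 ]
[  0   0   0  -1 ]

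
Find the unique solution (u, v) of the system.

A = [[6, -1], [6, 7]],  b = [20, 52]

Forward elimination on [A|b]:
R2 <- R2 - (1)*R1:  [  0   8  32 ]
Row echelon form:
[ 6  -1  |  20 ]
[ 0   8  |  32 ]
Back-substitution:
v = (32) / 8 = 4
u = (20 - (-1)*(4)) / 6 = 4

(4, 4)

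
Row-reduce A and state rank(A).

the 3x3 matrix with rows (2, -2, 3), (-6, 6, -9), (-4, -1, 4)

rank(A) = 2

Row reduction:
R2 <- R2 - (-3)*R1:  [ 0  0  0 ]
R3 <- R3 - (-2)*R1:  [  0  -5  10 ]
R2 <-> R3   (pivot in column 2 was zero)
[ 2  -2   3 ]
[ 0  -5  10 ]
[ 0   0   0 ]
Row echelon form:
[ 2  -2   3 ]
[ 0  -5  10 ]
[ 0   0   0 ]
Nonzero rows / pivot columns: 2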